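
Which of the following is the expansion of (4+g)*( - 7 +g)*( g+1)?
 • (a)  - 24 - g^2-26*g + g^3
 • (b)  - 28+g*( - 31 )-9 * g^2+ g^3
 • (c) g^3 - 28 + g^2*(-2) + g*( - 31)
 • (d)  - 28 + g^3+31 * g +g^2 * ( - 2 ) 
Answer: c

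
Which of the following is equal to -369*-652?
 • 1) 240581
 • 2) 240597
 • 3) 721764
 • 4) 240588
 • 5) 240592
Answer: 4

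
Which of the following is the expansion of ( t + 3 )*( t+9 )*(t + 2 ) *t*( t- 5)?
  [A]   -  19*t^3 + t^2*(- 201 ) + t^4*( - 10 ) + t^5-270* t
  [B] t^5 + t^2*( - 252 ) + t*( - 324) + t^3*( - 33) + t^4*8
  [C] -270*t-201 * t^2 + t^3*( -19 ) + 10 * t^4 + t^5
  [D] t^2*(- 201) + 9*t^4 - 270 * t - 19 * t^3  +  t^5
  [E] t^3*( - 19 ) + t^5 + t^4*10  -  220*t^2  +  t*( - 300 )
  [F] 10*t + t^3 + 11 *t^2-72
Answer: D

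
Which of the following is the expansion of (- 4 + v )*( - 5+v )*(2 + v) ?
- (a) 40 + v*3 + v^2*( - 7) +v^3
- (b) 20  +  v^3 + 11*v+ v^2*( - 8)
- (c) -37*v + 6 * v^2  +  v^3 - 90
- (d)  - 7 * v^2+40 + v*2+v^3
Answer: d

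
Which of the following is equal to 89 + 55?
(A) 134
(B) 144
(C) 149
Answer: B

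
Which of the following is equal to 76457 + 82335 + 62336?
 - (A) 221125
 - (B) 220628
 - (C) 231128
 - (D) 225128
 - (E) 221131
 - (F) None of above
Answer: F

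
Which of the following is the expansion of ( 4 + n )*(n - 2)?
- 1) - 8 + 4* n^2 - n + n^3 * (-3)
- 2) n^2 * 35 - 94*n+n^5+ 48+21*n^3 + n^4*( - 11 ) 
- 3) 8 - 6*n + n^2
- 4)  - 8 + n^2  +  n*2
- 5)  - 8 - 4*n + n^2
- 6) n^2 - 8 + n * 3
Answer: 4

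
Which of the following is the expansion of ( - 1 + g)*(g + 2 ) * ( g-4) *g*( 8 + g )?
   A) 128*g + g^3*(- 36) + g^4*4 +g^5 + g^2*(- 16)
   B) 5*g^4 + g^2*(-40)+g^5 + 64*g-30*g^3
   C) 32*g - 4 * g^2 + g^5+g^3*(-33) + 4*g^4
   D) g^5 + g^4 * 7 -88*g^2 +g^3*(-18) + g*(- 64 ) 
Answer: B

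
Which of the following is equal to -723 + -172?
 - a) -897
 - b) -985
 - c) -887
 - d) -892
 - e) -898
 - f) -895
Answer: f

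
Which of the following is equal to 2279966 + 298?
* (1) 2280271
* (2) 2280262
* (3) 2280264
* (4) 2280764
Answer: 3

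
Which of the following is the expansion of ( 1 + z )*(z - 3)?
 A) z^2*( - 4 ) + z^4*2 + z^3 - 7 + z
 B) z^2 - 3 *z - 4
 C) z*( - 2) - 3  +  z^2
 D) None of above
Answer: C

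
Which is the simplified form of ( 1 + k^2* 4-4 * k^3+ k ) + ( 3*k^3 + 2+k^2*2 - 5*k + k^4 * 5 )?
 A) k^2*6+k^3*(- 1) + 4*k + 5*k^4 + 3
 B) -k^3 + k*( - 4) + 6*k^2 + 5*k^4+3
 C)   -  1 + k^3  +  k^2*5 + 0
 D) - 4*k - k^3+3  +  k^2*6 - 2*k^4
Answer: B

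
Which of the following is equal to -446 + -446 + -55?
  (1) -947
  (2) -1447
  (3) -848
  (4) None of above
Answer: 1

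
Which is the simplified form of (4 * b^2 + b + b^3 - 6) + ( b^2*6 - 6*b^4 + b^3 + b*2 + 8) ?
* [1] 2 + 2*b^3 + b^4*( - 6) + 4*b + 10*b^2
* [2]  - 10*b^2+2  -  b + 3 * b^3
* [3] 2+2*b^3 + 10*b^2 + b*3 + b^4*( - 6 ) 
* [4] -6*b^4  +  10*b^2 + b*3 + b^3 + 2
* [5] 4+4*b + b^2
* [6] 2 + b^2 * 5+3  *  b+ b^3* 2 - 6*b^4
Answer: 3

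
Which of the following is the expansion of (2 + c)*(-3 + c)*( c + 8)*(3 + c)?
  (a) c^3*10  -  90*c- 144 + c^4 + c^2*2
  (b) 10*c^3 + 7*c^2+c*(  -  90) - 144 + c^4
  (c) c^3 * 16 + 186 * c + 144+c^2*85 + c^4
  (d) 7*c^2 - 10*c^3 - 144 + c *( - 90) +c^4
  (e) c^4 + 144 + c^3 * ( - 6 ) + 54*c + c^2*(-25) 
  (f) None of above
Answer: b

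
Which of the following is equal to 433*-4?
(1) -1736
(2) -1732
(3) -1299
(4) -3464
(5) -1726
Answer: 2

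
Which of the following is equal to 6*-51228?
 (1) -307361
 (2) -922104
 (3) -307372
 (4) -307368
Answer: 4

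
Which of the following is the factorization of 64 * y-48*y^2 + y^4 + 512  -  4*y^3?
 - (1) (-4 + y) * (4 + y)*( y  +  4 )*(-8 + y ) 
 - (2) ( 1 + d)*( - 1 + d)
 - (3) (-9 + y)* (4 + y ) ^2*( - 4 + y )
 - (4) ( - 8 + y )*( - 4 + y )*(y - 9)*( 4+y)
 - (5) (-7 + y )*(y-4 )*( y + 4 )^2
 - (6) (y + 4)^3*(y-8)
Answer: 1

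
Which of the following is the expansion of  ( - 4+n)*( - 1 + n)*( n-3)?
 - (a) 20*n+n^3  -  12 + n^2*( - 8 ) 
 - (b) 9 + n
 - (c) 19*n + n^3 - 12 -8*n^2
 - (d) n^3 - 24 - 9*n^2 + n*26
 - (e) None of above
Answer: c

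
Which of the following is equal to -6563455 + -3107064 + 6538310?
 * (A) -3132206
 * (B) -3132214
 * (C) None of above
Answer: C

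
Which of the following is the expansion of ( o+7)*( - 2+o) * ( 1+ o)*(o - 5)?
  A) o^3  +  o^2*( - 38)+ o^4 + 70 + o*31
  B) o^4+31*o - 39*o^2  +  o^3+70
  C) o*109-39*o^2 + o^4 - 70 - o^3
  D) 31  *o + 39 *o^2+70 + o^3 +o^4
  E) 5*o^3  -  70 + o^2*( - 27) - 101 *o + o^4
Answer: B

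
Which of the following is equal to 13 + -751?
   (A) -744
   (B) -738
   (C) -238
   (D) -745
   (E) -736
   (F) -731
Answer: B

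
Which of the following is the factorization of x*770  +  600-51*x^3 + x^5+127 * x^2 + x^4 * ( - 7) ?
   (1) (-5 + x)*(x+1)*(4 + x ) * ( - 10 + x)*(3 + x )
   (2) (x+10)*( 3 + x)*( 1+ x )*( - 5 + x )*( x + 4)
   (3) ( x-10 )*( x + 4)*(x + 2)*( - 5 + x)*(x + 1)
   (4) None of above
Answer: 1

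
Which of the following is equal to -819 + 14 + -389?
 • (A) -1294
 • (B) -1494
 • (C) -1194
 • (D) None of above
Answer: C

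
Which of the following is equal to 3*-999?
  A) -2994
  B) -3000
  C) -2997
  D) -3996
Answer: C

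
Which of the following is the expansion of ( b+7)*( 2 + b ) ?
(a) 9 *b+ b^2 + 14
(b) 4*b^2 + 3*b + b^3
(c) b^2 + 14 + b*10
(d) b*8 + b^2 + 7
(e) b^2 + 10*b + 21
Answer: a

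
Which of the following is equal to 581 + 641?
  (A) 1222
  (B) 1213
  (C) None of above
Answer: A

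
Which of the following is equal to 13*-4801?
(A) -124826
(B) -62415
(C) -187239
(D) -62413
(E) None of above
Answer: D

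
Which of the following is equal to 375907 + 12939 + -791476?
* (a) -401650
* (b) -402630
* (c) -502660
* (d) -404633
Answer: b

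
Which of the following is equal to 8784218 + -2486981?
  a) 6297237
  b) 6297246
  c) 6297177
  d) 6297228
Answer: a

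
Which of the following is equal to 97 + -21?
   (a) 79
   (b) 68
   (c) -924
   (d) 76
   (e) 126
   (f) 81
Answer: d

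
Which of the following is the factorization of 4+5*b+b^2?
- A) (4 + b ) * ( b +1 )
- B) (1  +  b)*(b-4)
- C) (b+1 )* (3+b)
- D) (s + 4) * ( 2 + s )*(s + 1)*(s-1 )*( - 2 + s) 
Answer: A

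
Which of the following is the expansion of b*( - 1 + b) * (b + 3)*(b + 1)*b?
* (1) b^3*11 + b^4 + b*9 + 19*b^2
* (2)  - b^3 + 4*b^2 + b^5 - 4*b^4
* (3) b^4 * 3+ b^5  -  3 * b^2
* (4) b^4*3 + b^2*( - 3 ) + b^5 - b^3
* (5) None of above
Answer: 4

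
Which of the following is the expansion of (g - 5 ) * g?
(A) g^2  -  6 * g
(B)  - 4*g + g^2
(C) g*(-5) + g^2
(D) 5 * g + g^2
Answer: C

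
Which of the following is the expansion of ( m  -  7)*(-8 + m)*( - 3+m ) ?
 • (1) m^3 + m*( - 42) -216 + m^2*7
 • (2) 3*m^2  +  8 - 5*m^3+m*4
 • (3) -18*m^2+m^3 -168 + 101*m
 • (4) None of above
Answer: 3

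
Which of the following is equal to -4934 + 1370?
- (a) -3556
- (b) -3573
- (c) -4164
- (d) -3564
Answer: d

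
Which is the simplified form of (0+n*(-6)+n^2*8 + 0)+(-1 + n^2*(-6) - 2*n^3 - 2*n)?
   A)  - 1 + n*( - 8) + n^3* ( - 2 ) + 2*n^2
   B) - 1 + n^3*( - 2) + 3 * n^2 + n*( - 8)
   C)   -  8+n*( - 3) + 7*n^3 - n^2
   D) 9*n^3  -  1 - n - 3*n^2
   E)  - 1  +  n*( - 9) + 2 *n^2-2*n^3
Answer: A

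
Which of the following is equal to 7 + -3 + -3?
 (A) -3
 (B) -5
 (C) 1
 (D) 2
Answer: C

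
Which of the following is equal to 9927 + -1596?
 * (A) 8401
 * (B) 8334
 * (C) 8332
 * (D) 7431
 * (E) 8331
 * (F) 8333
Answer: E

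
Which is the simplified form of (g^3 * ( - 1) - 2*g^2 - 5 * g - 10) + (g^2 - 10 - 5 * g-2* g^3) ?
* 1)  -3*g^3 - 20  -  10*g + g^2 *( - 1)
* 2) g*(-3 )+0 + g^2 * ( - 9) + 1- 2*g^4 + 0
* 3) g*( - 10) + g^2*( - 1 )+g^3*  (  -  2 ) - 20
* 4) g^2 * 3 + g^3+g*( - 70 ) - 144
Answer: 1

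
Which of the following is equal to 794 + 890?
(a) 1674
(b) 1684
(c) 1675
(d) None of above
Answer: b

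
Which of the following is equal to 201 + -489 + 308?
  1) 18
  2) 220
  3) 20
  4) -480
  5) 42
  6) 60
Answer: 3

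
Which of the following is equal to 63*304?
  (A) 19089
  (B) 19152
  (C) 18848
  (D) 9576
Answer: B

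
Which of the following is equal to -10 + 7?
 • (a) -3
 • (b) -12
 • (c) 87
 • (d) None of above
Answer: a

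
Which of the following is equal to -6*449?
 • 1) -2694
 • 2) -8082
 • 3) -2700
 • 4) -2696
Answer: 1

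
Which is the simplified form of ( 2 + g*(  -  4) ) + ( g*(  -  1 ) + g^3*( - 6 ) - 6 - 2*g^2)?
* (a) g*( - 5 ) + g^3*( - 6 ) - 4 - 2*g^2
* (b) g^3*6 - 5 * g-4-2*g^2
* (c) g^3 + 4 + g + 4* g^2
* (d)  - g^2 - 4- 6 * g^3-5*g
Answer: a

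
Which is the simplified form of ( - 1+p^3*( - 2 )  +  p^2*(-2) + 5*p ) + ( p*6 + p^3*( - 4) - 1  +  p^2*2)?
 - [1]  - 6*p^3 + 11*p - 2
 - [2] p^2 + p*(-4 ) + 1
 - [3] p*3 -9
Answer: 1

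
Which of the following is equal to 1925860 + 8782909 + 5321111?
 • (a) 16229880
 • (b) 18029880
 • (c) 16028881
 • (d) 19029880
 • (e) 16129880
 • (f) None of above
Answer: f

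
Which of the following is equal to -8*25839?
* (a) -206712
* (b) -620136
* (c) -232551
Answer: a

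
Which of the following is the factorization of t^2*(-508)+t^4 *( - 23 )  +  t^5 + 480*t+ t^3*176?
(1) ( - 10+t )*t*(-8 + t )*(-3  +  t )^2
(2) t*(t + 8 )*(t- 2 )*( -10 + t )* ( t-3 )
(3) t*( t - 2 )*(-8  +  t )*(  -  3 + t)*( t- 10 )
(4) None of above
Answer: 3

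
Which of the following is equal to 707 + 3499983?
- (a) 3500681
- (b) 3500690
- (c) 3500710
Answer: b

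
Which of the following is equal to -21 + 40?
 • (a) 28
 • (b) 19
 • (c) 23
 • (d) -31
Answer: b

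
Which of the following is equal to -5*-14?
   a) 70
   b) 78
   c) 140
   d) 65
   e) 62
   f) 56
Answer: a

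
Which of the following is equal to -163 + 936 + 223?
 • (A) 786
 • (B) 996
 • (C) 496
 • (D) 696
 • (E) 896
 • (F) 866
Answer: B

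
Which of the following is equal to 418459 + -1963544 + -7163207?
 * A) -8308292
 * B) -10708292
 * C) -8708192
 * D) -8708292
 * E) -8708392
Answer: D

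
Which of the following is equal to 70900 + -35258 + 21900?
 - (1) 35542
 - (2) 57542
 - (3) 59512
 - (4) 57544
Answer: 2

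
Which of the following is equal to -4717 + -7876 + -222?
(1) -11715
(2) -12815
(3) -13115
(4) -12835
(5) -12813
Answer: 2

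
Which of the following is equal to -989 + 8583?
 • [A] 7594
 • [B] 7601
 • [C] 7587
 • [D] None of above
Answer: A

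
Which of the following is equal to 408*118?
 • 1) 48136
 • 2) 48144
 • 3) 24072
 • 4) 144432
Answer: 2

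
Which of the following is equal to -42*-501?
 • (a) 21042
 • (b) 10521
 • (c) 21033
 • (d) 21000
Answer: a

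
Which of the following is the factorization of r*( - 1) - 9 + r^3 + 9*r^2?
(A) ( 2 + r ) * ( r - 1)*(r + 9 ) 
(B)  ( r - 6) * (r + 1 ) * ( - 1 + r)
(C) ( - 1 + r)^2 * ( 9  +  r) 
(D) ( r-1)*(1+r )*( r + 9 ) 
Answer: D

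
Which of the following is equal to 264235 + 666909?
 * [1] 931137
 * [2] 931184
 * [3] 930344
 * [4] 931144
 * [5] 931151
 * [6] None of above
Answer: 4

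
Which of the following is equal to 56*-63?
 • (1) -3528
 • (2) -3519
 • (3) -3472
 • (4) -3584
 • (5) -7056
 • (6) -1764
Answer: 1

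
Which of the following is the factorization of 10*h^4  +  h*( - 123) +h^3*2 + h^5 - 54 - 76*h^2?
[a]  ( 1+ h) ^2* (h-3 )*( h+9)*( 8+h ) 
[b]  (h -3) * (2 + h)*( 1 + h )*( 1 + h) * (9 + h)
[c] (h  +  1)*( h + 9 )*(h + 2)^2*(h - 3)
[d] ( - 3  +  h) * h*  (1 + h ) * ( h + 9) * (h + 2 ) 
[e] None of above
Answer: b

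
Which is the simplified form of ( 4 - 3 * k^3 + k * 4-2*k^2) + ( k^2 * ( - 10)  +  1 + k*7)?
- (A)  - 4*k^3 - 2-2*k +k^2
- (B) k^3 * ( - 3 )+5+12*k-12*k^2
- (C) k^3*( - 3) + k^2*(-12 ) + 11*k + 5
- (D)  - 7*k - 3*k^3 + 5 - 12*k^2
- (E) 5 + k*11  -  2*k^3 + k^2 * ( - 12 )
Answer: C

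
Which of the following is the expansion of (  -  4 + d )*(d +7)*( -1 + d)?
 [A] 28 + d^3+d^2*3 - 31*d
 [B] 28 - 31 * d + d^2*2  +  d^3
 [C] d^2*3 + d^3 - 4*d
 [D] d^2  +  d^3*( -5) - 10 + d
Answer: B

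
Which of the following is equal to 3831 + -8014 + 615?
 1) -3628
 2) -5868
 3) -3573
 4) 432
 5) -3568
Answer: 5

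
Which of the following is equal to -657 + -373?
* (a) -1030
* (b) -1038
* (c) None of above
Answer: a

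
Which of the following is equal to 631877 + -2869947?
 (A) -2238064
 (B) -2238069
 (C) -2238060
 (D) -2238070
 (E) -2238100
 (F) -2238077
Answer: D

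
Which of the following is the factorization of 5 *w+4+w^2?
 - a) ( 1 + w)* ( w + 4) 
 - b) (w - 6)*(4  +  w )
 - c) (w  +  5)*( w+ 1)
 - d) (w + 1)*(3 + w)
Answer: a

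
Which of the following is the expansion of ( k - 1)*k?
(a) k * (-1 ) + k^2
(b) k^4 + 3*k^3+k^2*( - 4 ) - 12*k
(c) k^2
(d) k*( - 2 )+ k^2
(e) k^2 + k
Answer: a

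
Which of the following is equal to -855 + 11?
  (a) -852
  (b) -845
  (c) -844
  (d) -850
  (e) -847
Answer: c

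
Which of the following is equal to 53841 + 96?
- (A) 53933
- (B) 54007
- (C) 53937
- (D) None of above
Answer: C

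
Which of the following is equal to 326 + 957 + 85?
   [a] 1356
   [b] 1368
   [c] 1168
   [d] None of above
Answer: b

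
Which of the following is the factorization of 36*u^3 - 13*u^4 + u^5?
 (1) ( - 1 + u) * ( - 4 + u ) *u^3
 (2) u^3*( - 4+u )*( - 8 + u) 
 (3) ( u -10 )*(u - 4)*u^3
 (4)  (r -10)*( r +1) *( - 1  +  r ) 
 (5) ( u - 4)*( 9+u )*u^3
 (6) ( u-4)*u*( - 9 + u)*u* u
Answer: 6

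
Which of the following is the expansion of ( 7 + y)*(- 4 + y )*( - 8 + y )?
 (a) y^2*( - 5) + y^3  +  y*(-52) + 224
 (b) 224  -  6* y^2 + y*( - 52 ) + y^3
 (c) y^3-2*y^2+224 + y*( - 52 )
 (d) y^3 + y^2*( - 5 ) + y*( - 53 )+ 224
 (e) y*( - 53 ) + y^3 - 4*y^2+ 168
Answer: a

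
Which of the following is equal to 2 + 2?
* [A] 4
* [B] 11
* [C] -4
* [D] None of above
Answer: A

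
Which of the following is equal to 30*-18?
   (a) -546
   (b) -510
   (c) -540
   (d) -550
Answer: c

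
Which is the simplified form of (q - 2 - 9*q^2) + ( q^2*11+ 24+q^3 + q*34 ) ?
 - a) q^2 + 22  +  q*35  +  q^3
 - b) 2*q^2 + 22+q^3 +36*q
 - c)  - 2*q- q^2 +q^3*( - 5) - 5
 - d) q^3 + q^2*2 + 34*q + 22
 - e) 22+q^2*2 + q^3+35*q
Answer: e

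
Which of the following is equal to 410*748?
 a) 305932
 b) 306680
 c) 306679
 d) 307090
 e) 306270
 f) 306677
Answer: b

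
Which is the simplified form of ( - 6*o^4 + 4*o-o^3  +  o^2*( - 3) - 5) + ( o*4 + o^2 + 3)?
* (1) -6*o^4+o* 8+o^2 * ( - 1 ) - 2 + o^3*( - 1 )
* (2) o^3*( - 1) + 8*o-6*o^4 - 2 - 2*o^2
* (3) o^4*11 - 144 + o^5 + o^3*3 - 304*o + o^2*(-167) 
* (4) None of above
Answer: 2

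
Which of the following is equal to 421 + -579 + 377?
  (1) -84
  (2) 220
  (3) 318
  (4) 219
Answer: 4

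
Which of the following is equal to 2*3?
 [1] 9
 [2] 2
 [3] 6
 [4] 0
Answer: 3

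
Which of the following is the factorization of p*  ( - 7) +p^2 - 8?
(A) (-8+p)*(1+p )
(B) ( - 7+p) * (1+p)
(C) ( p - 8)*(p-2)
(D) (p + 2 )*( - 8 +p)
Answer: A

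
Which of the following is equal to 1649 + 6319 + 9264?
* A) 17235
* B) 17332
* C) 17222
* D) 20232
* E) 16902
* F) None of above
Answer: F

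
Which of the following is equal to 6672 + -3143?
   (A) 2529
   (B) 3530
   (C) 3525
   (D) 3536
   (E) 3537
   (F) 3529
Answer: F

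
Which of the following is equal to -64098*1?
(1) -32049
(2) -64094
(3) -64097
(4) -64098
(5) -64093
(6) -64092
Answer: 4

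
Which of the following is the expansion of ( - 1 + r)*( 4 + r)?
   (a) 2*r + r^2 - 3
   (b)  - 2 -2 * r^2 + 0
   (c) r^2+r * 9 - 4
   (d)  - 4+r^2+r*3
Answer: d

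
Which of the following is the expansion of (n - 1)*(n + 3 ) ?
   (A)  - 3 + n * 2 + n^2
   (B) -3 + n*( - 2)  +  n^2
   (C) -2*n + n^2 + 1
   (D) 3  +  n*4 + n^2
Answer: A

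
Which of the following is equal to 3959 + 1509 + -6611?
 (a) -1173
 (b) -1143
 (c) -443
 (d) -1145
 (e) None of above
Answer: b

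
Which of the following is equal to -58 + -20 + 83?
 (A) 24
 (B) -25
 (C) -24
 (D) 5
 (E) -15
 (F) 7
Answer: D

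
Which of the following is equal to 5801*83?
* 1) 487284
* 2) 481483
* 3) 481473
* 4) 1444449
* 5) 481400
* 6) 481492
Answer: 2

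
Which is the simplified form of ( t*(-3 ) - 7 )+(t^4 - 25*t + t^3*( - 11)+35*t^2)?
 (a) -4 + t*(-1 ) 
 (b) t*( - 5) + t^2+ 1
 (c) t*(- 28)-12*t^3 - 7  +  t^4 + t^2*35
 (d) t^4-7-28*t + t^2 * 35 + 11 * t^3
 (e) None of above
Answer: e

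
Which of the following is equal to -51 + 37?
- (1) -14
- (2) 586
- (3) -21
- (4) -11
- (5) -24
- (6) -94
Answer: 1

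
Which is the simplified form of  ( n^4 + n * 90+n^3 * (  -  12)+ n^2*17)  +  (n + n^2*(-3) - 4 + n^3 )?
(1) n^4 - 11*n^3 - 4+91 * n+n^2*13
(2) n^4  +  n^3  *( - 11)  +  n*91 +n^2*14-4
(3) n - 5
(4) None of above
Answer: 2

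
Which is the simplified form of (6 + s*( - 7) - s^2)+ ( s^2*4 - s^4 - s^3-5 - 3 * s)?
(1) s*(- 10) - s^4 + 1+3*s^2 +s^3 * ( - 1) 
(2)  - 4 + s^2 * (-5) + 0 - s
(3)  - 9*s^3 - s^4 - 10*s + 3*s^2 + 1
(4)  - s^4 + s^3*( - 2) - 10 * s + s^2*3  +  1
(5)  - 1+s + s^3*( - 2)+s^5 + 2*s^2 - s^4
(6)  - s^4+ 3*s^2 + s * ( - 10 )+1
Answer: 1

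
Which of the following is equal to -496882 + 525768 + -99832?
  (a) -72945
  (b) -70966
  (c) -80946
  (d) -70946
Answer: d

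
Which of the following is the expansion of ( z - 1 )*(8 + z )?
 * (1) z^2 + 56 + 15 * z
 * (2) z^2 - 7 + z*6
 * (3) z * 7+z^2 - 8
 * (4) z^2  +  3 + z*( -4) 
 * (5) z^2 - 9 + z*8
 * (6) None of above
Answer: 3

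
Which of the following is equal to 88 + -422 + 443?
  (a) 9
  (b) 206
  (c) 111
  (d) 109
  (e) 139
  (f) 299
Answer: d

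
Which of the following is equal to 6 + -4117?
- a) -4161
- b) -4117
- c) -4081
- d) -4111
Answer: d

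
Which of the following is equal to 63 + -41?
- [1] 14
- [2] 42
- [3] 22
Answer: 3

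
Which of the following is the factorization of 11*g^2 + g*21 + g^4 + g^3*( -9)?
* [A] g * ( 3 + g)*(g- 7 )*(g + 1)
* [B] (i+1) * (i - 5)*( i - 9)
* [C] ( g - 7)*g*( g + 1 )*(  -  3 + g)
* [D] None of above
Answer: C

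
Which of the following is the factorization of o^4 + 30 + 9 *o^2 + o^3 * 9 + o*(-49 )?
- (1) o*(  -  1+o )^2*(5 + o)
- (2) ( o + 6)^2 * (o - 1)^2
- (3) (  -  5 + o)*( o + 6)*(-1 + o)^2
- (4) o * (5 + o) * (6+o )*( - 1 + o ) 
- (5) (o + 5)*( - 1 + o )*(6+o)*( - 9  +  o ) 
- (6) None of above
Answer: 6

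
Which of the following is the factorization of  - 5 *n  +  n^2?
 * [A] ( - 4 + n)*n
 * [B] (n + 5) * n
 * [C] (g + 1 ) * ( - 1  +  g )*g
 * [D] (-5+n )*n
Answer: D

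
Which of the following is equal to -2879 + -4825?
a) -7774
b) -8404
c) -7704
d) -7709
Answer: c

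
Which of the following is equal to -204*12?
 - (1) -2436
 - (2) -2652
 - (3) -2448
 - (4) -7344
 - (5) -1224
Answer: 3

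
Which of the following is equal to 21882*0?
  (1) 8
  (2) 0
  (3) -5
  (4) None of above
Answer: 2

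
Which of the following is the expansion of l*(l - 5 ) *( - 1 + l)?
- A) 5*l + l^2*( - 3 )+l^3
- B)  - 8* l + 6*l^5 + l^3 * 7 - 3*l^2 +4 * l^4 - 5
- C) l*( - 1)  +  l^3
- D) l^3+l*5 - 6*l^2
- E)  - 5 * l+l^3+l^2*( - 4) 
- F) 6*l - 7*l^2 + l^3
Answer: D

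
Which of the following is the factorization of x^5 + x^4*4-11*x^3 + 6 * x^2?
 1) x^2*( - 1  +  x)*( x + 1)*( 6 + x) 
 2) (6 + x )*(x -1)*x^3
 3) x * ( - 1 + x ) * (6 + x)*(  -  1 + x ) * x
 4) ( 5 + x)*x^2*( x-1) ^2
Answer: 3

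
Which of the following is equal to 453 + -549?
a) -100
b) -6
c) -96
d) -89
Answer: c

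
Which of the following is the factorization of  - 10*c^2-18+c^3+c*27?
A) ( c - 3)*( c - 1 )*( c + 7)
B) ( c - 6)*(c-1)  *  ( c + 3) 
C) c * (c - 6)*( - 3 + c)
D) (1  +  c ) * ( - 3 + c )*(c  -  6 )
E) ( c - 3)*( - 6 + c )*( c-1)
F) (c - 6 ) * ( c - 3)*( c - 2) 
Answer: E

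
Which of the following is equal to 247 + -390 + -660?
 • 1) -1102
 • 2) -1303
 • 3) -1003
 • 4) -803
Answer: 4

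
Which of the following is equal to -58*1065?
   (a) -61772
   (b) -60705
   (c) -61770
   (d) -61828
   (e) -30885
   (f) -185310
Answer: c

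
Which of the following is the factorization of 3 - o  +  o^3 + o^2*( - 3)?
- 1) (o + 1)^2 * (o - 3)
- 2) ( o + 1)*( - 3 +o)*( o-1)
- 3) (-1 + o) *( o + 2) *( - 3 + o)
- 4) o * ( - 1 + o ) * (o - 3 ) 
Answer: 2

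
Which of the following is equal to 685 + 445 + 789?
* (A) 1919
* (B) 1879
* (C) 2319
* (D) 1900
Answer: A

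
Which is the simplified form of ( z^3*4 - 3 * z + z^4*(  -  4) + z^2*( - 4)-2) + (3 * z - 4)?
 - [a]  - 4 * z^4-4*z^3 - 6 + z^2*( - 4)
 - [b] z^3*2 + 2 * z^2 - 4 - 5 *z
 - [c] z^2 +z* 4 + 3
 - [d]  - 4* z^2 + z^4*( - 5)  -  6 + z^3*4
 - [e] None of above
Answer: e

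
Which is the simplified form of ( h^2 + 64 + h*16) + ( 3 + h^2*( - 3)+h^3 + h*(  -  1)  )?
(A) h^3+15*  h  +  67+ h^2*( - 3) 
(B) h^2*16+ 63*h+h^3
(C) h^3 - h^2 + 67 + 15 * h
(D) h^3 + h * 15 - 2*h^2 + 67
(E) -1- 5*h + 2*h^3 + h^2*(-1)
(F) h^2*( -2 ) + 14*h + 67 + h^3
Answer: D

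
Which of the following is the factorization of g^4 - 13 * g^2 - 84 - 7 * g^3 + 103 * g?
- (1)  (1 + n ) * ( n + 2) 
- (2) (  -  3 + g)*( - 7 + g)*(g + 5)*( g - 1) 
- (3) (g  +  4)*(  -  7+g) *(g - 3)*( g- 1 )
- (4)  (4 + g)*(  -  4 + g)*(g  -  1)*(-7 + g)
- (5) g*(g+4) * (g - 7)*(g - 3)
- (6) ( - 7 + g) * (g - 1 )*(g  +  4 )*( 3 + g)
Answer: 3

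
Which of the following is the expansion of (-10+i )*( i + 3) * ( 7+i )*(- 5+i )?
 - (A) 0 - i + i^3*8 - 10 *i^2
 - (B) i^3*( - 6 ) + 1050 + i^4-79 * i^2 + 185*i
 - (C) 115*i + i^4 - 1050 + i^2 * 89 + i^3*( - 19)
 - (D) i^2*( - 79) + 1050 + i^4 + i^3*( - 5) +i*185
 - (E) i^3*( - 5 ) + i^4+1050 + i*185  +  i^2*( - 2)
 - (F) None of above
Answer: D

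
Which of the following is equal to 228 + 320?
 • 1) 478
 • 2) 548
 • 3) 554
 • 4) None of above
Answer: 2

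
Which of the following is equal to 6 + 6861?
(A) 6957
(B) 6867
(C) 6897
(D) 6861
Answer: B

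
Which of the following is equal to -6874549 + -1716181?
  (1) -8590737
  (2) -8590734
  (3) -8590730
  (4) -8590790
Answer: 3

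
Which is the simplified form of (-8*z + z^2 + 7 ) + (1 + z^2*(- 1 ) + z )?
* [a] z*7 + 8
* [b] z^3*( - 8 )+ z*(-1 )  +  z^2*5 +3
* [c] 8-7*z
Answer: c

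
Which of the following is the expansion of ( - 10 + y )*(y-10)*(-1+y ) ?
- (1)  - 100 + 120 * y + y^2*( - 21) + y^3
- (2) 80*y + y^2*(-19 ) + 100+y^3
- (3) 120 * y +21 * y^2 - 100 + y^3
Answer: 1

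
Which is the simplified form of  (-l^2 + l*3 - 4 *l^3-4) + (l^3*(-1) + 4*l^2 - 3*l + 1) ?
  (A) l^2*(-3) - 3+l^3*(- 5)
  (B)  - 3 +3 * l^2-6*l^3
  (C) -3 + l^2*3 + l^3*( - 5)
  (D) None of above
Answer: C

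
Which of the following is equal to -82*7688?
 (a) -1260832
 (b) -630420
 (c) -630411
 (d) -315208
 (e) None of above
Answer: e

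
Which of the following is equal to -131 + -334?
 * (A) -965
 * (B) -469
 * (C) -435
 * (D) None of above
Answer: D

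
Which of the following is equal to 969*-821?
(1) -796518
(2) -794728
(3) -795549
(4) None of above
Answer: 3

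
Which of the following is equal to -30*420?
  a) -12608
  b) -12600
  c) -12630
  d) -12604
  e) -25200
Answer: b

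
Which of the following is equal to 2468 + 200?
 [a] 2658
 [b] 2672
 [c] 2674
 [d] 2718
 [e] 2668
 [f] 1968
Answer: e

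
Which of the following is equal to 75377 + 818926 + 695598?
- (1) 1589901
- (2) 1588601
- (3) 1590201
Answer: 1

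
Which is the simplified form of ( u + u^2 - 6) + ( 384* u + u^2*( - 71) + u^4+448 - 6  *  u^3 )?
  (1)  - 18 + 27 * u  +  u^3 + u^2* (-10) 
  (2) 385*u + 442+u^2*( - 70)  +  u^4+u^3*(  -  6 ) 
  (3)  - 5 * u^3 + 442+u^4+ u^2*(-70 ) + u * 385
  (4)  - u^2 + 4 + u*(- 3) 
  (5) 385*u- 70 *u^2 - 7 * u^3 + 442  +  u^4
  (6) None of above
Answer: 2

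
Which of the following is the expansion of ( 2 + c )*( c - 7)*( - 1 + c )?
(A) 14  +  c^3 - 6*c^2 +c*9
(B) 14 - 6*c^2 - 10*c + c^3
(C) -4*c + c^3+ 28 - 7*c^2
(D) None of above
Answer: D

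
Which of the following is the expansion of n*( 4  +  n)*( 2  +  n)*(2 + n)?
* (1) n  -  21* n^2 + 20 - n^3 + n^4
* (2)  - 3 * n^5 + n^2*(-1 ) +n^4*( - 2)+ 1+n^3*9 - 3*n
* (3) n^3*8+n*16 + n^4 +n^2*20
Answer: 3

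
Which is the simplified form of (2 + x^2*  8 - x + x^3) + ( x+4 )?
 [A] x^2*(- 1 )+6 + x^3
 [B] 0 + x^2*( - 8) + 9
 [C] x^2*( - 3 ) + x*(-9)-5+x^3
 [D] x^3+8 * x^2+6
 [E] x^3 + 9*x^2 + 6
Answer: D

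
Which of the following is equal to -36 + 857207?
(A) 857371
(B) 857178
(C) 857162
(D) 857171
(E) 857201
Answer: D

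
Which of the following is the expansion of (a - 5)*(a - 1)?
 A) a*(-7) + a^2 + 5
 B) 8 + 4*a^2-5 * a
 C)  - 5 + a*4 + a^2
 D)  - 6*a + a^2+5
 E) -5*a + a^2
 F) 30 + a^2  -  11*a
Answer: D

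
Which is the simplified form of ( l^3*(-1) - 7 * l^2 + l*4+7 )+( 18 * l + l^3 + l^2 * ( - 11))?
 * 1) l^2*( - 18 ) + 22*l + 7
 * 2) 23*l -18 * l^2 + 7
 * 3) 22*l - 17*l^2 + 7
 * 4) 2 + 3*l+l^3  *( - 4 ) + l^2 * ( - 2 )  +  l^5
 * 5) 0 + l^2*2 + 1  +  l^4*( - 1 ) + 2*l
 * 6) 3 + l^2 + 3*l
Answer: 1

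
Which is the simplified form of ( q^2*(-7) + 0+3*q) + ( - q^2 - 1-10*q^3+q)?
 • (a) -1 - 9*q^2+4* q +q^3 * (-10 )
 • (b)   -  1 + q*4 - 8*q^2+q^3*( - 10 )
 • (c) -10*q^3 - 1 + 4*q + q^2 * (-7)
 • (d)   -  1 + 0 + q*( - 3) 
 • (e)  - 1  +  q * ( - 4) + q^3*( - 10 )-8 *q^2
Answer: b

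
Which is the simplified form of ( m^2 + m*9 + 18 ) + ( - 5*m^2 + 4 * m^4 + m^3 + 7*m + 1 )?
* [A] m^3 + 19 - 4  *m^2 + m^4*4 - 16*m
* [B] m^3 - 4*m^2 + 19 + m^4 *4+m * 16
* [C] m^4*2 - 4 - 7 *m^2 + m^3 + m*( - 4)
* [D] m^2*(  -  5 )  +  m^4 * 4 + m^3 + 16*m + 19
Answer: B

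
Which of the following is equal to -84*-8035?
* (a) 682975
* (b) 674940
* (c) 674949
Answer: b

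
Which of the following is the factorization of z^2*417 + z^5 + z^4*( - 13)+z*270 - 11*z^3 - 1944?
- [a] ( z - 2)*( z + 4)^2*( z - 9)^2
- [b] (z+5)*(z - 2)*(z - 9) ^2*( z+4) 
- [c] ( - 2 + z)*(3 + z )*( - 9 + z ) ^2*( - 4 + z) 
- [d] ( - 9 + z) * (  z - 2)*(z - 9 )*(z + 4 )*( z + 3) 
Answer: d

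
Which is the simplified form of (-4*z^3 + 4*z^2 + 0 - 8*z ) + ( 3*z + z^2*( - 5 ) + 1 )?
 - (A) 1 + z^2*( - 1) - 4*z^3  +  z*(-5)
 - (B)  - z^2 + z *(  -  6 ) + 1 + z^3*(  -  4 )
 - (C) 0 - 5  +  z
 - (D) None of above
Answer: A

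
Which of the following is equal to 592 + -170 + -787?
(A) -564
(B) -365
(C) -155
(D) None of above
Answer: B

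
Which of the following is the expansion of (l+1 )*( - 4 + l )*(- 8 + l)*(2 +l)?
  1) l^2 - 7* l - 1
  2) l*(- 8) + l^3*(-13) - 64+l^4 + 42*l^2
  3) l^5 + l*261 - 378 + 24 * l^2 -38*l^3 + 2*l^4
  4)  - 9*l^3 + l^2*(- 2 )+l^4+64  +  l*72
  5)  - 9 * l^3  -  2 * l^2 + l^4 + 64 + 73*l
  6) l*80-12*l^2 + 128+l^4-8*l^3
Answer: 4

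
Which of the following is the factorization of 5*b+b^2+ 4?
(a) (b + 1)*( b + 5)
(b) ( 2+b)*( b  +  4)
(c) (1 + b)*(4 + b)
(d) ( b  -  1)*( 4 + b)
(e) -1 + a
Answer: c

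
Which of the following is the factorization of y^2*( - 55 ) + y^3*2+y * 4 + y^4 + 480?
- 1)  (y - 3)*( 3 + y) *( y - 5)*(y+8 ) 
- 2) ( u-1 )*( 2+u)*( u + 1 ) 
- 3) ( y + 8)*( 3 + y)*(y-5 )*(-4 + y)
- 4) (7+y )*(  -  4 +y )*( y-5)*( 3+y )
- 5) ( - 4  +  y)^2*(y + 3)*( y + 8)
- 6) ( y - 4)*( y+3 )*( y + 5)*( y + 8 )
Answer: 3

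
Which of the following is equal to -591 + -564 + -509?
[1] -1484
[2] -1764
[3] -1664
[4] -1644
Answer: 3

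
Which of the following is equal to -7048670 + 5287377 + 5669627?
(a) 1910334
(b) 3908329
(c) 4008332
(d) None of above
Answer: d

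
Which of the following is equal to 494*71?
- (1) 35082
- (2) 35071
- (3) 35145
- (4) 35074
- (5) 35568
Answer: 4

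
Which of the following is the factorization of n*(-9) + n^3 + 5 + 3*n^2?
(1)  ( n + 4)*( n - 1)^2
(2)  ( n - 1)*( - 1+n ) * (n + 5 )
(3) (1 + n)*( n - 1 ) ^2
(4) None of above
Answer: 2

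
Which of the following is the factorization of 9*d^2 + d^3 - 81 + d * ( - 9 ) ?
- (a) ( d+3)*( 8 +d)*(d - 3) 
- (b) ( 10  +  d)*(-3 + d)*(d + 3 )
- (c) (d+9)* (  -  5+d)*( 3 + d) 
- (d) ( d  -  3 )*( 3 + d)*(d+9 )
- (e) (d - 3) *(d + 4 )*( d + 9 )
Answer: d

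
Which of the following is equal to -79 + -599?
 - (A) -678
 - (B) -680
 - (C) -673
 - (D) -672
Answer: A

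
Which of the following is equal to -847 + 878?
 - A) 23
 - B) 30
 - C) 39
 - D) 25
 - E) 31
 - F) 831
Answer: E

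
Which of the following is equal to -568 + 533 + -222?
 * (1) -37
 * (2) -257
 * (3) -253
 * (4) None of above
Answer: 2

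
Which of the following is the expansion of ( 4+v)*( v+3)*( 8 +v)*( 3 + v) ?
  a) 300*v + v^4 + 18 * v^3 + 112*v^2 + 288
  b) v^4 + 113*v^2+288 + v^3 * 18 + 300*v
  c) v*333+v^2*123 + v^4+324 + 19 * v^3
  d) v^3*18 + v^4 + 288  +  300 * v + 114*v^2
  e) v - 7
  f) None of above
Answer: b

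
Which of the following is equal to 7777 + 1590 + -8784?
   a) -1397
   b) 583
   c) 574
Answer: b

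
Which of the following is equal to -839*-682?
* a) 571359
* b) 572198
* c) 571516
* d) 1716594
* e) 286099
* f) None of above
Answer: b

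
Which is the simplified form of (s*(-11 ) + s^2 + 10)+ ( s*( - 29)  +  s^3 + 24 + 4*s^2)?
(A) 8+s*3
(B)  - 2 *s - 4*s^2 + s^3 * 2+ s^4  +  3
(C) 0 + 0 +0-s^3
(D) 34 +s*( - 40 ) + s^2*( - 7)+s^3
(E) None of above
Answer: E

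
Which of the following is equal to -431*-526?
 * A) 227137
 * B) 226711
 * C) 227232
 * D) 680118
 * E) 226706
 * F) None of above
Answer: E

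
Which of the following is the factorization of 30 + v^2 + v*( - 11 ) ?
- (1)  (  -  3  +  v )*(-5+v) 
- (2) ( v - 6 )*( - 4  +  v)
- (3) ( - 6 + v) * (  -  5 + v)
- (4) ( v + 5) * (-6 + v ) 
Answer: 3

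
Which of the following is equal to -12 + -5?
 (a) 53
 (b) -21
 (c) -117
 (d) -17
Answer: d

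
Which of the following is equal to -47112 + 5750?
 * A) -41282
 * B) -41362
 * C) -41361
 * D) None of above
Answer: B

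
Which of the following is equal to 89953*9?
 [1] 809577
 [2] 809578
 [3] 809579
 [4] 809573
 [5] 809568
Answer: 1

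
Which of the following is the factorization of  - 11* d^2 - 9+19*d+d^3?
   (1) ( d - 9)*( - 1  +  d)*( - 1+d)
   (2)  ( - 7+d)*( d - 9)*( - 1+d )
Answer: 1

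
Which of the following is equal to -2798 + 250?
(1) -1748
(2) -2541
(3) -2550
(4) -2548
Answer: 4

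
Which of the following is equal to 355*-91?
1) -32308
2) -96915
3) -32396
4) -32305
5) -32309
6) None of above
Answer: 4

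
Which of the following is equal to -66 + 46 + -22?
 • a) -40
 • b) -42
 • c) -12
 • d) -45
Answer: b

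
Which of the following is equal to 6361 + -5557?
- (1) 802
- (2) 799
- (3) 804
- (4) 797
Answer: 3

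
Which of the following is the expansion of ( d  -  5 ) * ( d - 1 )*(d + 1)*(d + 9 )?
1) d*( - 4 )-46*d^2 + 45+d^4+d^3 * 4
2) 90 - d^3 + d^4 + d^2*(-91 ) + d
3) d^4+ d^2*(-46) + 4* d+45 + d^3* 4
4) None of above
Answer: 1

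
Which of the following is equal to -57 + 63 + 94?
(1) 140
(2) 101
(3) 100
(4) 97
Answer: 3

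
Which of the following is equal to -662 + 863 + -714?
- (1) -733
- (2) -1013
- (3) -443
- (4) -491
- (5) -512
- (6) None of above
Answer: 6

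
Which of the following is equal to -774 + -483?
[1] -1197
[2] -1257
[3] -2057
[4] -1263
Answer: 2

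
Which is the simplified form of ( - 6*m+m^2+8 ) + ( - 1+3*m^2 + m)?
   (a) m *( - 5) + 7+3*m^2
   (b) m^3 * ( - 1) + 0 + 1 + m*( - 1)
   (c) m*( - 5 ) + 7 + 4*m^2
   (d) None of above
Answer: c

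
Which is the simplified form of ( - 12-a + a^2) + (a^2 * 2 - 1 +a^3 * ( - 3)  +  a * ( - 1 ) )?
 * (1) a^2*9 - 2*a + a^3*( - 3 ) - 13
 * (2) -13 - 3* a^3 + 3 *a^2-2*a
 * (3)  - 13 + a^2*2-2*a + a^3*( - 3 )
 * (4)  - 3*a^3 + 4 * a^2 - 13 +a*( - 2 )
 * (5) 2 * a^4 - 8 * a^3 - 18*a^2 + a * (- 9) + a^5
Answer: 2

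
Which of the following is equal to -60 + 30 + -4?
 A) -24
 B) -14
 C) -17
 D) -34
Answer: D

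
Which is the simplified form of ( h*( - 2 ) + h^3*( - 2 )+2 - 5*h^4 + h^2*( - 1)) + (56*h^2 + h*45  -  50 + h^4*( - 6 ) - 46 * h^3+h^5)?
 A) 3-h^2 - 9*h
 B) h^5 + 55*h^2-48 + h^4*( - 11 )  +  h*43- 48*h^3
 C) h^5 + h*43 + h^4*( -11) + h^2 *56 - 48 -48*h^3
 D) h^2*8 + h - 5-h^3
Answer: B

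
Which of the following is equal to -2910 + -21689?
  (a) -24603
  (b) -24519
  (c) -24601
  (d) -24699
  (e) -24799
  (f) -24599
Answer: f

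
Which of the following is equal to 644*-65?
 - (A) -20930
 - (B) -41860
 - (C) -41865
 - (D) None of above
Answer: B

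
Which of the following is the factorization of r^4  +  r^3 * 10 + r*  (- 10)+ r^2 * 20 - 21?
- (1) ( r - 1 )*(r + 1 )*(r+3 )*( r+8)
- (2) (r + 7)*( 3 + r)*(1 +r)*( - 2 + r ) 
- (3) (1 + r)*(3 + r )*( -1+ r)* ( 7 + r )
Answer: 3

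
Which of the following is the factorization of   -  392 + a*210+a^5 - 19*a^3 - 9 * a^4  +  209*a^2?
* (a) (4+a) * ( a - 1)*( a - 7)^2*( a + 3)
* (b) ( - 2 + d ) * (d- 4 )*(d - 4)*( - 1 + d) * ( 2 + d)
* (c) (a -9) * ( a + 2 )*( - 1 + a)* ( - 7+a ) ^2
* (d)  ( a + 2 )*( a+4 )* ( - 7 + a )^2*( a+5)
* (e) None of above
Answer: e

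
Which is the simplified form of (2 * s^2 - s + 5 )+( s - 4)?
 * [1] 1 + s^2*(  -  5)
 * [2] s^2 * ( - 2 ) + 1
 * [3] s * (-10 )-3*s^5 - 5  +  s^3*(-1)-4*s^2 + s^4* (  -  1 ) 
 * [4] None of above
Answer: 4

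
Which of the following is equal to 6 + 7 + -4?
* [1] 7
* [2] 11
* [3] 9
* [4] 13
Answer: 3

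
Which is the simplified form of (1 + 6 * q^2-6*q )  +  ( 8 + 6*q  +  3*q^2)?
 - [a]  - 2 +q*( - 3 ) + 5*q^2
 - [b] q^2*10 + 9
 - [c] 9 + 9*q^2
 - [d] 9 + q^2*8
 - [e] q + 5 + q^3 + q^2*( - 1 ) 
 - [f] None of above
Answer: c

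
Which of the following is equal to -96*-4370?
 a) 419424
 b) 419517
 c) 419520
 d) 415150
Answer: c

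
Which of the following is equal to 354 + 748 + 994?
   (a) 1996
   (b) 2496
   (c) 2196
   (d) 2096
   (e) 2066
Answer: d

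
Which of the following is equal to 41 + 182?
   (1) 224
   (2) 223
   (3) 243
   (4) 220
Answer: 2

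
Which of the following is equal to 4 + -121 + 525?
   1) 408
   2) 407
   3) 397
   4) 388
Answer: 1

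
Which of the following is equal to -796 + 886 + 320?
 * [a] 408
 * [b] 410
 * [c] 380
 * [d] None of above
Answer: b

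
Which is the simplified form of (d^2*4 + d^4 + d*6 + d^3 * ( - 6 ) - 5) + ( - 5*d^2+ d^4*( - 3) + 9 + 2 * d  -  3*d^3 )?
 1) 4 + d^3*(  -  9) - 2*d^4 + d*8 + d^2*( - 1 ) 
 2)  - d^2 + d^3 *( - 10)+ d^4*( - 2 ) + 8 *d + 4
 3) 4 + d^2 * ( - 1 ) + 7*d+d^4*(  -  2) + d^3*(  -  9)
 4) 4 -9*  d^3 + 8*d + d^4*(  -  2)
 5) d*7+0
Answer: 1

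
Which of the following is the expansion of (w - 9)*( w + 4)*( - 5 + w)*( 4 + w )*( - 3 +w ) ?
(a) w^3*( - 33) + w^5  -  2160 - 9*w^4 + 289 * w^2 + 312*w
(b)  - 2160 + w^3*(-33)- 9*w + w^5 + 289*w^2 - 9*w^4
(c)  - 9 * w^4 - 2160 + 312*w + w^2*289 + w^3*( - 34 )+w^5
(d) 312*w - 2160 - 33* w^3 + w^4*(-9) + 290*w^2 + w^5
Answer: a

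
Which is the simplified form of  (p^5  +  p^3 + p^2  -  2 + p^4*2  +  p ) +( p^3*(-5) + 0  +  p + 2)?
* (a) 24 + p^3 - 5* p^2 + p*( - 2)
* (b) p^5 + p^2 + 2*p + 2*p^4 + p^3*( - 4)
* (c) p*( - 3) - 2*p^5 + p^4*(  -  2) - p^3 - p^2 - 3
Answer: b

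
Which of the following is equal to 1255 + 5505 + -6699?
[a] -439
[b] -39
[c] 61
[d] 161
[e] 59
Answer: c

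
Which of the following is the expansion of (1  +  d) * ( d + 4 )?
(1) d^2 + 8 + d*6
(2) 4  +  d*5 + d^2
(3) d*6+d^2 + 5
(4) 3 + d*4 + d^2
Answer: 2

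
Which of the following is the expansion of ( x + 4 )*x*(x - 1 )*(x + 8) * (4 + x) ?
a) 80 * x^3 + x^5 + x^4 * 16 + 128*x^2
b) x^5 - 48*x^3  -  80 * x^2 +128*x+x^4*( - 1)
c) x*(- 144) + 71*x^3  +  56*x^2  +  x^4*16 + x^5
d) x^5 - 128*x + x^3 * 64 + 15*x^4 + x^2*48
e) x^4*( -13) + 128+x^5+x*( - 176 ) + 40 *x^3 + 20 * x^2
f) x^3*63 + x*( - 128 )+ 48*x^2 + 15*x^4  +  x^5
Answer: d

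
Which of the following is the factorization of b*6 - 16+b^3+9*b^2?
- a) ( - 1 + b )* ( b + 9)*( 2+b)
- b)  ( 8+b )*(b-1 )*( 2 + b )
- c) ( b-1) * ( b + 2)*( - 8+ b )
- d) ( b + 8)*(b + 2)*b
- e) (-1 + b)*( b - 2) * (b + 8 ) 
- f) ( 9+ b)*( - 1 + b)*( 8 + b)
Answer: b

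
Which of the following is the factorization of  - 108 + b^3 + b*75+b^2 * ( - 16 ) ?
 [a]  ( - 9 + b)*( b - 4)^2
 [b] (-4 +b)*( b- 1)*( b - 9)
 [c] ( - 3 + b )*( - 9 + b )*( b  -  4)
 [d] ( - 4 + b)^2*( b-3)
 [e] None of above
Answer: c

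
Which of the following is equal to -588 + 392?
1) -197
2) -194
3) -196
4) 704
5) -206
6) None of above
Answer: 3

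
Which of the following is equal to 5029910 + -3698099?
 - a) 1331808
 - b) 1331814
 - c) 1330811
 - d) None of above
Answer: d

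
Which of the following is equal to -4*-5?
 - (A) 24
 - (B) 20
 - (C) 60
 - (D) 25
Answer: B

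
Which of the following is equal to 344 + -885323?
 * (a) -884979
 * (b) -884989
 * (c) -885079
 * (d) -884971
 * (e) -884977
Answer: a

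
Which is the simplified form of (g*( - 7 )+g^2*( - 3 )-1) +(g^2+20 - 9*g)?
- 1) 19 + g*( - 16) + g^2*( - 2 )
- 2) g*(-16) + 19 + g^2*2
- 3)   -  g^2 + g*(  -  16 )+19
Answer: 1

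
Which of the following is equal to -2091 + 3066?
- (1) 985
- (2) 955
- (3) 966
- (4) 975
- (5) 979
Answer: 4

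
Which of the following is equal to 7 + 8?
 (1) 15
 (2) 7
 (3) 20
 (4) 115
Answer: 1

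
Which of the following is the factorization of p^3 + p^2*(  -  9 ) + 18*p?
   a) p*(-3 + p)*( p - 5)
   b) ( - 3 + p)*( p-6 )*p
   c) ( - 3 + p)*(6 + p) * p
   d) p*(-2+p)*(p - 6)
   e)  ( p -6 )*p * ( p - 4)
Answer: b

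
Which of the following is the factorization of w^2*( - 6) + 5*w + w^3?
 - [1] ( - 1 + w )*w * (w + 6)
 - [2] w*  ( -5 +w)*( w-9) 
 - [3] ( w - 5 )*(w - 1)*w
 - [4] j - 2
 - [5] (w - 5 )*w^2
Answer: 3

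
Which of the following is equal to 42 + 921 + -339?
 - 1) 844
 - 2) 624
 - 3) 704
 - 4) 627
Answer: 2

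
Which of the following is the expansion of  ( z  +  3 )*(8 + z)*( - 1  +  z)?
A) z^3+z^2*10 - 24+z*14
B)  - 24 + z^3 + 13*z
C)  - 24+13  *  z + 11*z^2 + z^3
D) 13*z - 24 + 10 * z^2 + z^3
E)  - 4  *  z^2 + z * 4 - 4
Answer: D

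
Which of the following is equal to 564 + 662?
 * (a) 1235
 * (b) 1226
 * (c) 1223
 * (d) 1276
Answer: b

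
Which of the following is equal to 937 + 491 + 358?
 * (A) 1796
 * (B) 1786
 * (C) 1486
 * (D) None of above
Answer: B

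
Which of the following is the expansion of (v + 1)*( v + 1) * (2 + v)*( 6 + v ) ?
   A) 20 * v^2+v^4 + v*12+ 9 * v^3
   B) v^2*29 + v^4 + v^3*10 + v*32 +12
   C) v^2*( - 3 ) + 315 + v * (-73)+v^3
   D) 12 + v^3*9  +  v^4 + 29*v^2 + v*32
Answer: B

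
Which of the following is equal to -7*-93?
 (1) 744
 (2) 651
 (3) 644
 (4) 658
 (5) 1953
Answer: 2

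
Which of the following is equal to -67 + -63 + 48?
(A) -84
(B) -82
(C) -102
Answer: B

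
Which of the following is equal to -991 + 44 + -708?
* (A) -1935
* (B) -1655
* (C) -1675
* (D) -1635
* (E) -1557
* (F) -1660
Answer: B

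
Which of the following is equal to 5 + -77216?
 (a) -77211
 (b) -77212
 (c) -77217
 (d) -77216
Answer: a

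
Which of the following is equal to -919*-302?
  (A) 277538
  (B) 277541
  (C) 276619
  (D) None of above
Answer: A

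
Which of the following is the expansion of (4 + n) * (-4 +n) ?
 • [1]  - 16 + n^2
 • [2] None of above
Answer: 1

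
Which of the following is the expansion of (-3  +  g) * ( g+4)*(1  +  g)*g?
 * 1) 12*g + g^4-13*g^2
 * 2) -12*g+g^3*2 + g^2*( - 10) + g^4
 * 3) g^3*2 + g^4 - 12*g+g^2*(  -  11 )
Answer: 3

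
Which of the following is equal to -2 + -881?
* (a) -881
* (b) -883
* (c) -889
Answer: b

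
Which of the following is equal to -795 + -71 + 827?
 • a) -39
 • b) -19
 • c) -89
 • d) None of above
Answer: a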